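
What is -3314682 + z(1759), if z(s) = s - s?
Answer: -3314682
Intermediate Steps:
z(s) = 0
-3314682 + z(1759) = -3314682 + 0 = -3314682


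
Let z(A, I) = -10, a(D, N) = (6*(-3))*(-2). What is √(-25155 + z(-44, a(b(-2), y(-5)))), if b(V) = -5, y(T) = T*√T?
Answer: I*√25165 ≈ 158.63*I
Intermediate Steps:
y(T) = T^(3/2)
a(D, N) = 36 (a(D, N) = -18*(-2) = 36)
√(-25155 + z(-44, a(b(-2), y(-5)))) = √(-25155 - 10) = √(-25165) = I*√25165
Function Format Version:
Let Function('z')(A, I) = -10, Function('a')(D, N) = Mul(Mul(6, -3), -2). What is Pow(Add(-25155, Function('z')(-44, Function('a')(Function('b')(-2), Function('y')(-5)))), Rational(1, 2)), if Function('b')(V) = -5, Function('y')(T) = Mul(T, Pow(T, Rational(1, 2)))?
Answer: Mul(I, Pow(25165, Rational(1, 2))) ≈ Mul(158.63, I)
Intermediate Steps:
Function('y')(T) = Pow(T, Rational(3, 2))
Function('a')(D, N) = 36 (Function('a')(D, N) = Mul(-18, -2) = 36)
Pow(Add(-25155, Function('z')(-44, Function('a')(Function('b')(-2), Function('y')(-5)))), Rational(1, 2)) = Pow(Add(-25155, -10), Rational(1, 2)) = Pow(-25165, Rational(1, 2)) = Mul(I, Pow(25165, Rational(1, 2)))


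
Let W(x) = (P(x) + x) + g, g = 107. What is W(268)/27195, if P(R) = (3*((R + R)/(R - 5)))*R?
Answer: 176523/2384095 ≈ 0.074042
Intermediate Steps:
P(R) = 6*R²/(-5 + R) (P(R) = (3*((2*R)/(-5 + R)))*R = (3*(2*R/(-5 + R)))*R = (6*R/(-5 + R))*R = 6*R²/(-5 + R))
W(x) = 107 + x + 6*x²/(-5 + x) (W(x) = (6*x²/(-5 + x) + x) + 107 = (x + 6*x²/(-5 + x)) + 107 = 107 + x + 6*x²/(-5 + x))
W(268)/27195 = ((-535 + 7*268² + 102*268)/(-5 + 268))/27195 = ((-535 + 7*71824 + 27336)/263)*(1/27195) = ((-535 + 502768 + 27336)/263)*(1/27195) = ((1/263)*529569)*(1/27195) = (529569/263)*(1/27195) = 176523/2384095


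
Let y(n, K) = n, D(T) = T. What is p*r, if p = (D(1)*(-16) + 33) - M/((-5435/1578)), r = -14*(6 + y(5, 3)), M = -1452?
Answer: 338624594/5435 ≈ 62304.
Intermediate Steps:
r = -154 (r = -14*(6 + 5) = -14*11 = -154)
p = -2198861/5435 (p = (1*(-16) + 33) - (-1452)/((-5435/1578)) = (-16 + 33) - (-1452)/((-5435*1/1578)) = 17 - (-1452)/(-5435/1578) = 17 - (-1452)*(-1578)/5435 = 17 - 1*2291256/5435 = 17 - 2291256/5435 = -2198861/5435 ≈ -404.57)
p*r = -2198861/5435*(-154) = 338624594/5435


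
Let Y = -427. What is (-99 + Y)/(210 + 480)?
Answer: -263/345 ≈ -0.76232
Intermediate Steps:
(-99 + Y)/(210 + 480) = (-99 - 427)/(210 + 480) = -526/690 = -526*1/690 = -263/345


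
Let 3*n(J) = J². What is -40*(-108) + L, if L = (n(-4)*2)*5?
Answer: 13120/3 ≈ 4373.3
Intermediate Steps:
n(J) = J²/3
L = 160/3 (L = (((⅓)*(-4)²)*2)*5 = (((⅓)*16)*2)*5 = ((16/3)*2)*5 = (32/3)*5 = 160/3 ≈ 53.333)
-40*(-108) + L = -40*(-108) + 160/3 = 4320 + 160/3 = 13120/3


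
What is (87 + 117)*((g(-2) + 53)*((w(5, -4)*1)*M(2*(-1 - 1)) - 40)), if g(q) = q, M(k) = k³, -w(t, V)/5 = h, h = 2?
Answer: 6242400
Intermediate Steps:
w(t, V) = -10 (w(t, V) = -5*2 = -10)
(87 + 117)*((g(-2) + 53)*((w(5, -4)*1)*M(2*(-1 - 1)) - 40)) = (87 + 117)*((-2 + 53)*((-10*1)*(2*(-1 - 1))³ - 40)) = 204*(51*(-10*(2*(-2))³ - 40)) = 204*(51*(-10*(-4)³ - 40)) = 204*(51*(-10*(-64) - 40)) = 204*(51*(640 - 40)) = 204*(51*600) = 204*30600 = 6242400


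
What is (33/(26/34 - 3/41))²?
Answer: 529046001/232324 ≈ 2277.2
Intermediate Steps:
(33/(26/34 - 3/41))² = (33/(26*(1/34) - 3*1/41))² = (33/(13/17 - 3/41))² = (33/(482/697))² = (33*(697/482))² = (23001/482)² = 529046001/232324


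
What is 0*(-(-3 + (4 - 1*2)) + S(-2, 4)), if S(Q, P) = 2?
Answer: 0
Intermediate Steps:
0*(-(-3 + (4 - 1*2)) + S(-2, 4)) = 0*(-(-3 + (4 - 1*2)) + 2) = 0*(-(-3 + (4 - 2)) + 2) = 0*(-(-3 + 2) + 2) = 0*(-1*(-1) + 2) = 0*(1 + 2) = 0*3 = 0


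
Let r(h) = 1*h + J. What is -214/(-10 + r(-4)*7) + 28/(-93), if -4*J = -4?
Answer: 614/93 ≈ 6.6021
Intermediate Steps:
J = 1 (J = -1/4*(-4) = 1)
r(h) = 1 + h (r(h) = 1*h + 1 = h + 1 = 1 + h)
-214/(-10 + r(-4)*7) + 28/(-93) = -214/(-10 + (1 - 4)*7) + 28/(-93) = -214/(-10 - 3*7) + 28*(-1/93) = -214/(-10 - 21) - 28/93 = -214/(-31) - 28/93 = -214*(-1/31) - 28/93 = 214/31 - 28/93 = 614/93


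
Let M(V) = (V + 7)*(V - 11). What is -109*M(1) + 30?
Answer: 8750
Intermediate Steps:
M(V) = (-11 + V)*(7 + V) (M(V) = (7 + V)*(-11 + V) = (-11 + V)*(7 + V))
-109*M(1) + 30 = -109*(-77 + 1² - 4*1) + 30 = -109*(-77 + 1 - 4) + 30 = -109*(-80) + 30 = 8720 + 30 = 8750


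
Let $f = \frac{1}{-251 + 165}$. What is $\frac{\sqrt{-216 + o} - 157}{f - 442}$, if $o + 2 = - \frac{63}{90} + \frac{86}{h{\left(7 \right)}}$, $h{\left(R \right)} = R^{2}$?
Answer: $\frac{13502}{38013} - \frac{43 i \sqrt{1063030}}{1330455} \approx 0.35519 - 0.033323 i$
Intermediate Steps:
$f = - \frac{1}{86}$ ($f = \frac{1}{-86} = - \frac{1}{86} \approx -0.011628$)
$o = - \frac{463}{490}$ ($o = -2 + \left(- \frac{63}{90} + \frac{86}{7^{2}}\right) = -2 + \left(\left(-63\right) \frac{1}{90} + \frac{86}{49}\right) = -2 + \left(- \frac{7}{10} + 86 \cdot \frac{1}{49}\right) = -2 + \left(- \frac{7}{10} + \frac{86}{49}\right) = -2 + \frac{517}{490} = - \frac{463}{490} \approx -0.9449$)
$\frac{\sqrt{-216 + o} - 157}{f - 442} = \frac{\sqrt{-216 - \frac{463}{490}} - 157}{- \frac{1}{86} - 442} = \frac{\sqrt{- \frac{106303}{490}} - 157}{- \frac{38013}{86}} = \left(\frac{i \sqrt{1063030}}{70} - 157\right) \left(- \frac{86}{38013}\right) = \left(-157 + \frac{i \sqrt{1063030}}{70}\right) \left(- \frac{86}{38013}\right) = \frac{13502}{38013} - \frac{43 i \sqrt{1063030}}{1330455}$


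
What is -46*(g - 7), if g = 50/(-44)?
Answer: 4117/11 ≈ 374.27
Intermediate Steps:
g = -25/22 (g = 50*(-1/44) = -25/22 ≈ -1.1364)
-46*(g - 7) = -46*(-25/22 - 7) = -46*(-179/22) = 4117/11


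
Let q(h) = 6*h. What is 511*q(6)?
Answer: 18396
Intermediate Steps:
511*q(6) = 511*(6*6) = 511*36 = 18396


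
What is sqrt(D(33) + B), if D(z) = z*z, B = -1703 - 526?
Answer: 2*I*sqrt(285) ≈ 33.764*I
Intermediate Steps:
B = -2229
D(z) = z**2
sqrt(D(33) + B) = sqrt(33**2 - 2229) = sqrt(1089 - 2229) = sqrt(-1140) = 2*I*sqrt(285)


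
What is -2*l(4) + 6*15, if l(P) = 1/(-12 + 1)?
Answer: 992/11 ≈ 90.182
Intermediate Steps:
l(P) = -1/11 (l(P) = 1/(-11) = -1/11)
-2*l(4) + 6*15 = -2*(-1/11) + 6*15 = 2/11 + 90 = 992/11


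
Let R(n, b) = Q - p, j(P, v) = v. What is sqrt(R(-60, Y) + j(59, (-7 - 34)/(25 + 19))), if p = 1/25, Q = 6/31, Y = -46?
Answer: I*sqrt(9049799)/3410 ≈ 0.8822*I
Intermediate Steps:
Q = 6/31 (Q = 6*(1/31) = 6/31 ≈ 0.19355)
p = 1/25 ≈ 0.040000
R(n, b) = 119/775 (R(n, b) = 6/31 - 1*1/25 = 6/31 - 1/25 = 119/775)
sqrt(R(-60, Y) + j(59, (-7 - 34)/(25 + 19))) = sqrt(119/775 + (-7 - 34)/(25 + 19)) = sqrt(119/775 - 41/44) = sqrt(-26539/34100) = I*sqrt(9049799)/3410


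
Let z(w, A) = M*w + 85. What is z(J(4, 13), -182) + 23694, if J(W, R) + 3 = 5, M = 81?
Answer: 23941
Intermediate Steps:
J(W, R) = 2 (J(W, R) = -3 + 5 = 2)
z(w, A) = 85 + 81*w (z(w, A) = 81*w + 85 = 85 + 81*w)
z(J(4, 13), -182) + 23694 = (85 + 81*2) + 23694 = (85 + 162) + 23694 = 247 + 23694 = 23941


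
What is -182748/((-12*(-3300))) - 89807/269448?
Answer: -122216297/24699400 ≈ -4.9482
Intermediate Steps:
-182748/((-12*(-3300))) - 89807/269448 = -182748/39600 - 89807*1/269448 = -182748*1/39600 - 89807/269448 = -15229/3300 - 89807/269448 = -122216297/24699400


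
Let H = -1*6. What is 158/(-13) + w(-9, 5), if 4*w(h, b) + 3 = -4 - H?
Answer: -645/52 ≈ -12.404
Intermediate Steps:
H = -6
w(h, b) = -1/4 (w(h, b) = -3/4 + (-4 - 1*(-6))/4 = -3/4 + (-4 + 6)/4 = -3/4 + (1/4)*2 = -3/4 + 1/2 = -1/4)
158/(-13) + w(-9, 5) = 158/(-13) - 1/4 = 158*(-1/13) - 1/4 = -158/13 - 1/4 = -645/52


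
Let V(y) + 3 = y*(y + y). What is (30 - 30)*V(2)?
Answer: 0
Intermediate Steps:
V(y) = -3 + 2*y² (V(y) = -3 + y*(y + y) = -3 + y*(2*y) = -3 + 2*y²)
(30 - 30)*V(2) = (30 - 30)*(-3 + 2*2²) = 0*(-3 + 2*4) = 0*(-3 + 8) = 0*5 = 0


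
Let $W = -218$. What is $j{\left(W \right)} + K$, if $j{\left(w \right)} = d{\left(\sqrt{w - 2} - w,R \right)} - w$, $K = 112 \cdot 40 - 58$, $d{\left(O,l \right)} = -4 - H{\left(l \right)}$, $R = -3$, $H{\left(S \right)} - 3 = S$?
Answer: $4636$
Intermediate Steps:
$H{\left(S \right)} = 3 + S$
$d{\left(O,l \right)} = -7 - l$ ($d{\left(O,l \right)} = -4 - \left(3 + l\right) = -7 - l$)
$K = 4422$ ($K = 4480 - 58 = 4422$)
$j{\left(w \right)} = -4 - w$ ($j{\left(w \right)} = \left(-7 - -3\right) - w = \left(-7 + 3\right) - w = -4 - w$)
$j{\left(W \right)} + K = \left(-4 - -218\right) + 4422 = \left(-4 + 218\right) + 4422 = 214 + 4422 = 4636$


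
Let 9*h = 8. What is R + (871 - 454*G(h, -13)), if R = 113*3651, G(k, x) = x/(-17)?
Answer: 7022476/17 ≈ 4.1309e+5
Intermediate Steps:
h = 8/9 (h = (1/9)*8 = 8/9 ≈ 0.88889)
G(k, x) = -x/17 (G(k, x) = x*(-1/17) = -x/17)
R = 412563
R + (871 - 454*G(h, -13)) = 412563 + (871 - (-454)*(-13)/17) = 412563 + (871 - 454*13/17) = 412563 + (871 - 5902/17) = 412563 + 8905/17 = 7022476/17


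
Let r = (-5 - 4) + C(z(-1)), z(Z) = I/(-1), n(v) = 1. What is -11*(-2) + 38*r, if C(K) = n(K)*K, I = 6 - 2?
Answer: -472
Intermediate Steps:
I = 4
z(Z) = -4 (z(Z) = 4/(-1) = 4*(-1) = -4)
C(K) = K (C(K) = 1*K = K)
r = -13 (r = (-5 - 4) - 4 = -9 - 4 = -13)
-11*(-2) + 38*r = -11*(-2) + 38*(-13) = 22 - 494 = -472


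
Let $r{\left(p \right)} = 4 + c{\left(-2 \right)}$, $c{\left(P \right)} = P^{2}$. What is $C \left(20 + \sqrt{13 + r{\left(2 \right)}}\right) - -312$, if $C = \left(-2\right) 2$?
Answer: $232 - 4 \sqrt{21} \approx 213.67$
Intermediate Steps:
$r{\left(p \right)} = 8$ ($r{\left(p \right)} = 4 + \left(-2\right)^{2} = 4 + 4 = 8$)
$C = -4$
$C \left(20 + \sqrt{13 + r{\left(2 \right)}}\right) - -312 = - 4 \left(20 + \sqrt{13 + 8}\right) - -312 = - 4 \left(20 + \sqrt{21}\right) + 312 = \left(-80 - 4 \sqrt{21}\right) + 312 = 232 - 4 \sqrt{21}$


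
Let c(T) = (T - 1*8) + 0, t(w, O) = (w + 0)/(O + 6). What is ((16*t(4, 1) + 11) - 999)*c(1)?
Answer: 6852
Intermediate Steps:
t(w, O) = w/(6 + O)
c(T) = -8 + T (c(T) = (T - 8) + 0 = (-8 + T) + 0 = -8 + T)
((16*t(4, 1) + 11) - 999)*c(1) = ((16*(4/(6 + 1)) + 11) - 999)*(-8 + 1) = ((16*(4/7) + 11) - 999)*(-7) = ((64/7 + 11) - 999)*(-7) = (141/7 - 999)*(-7) = -6852/7*(-7) = 6852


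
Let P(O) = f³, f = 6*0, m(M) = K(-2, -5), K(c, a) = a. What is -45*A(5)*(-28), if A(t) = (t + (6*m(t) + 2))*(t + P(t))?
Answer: -144900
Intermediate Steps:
m(M) = -5
f = 0
P(O) = 0 (P(O) = 0³ = 0)
A(t) = t*(-28 + t) (A(t) = (t + (6*(-5) + 2))*(t + 0) = (t + (-30 + 2))*t = (t - 28)*t = (-28 + t)*t = t*(-28 + t))
-45*A(5)*(-28) = -225*(-28 + 5)*(-28) = -225*(-23)*(-28) = -45*(-115)*(-28) = 5175*(-28) = -144900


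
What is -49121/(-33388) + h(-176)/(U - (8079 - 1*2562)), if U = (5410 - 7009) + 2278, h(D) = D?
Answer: 121761843/80765572 ≈ 1.5076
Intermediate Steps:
U = 679 (U = -1599 + 2278 = 679)
-49121/(-33388) + h(-176)/(U - (8079 - 1*2562)) = -49121/(-33388) - 176/(679 - (8079 - 1*2562)) = -49121*(-1/33388) - 176/(679 - (8079 - 2562)) = 49121/33388 - 176/(679 - 1*5517) = 49121/33388 - 176/(679 - 5517) = 49121/33388 - 176/(-4838) = 49121/33388 - 176*(-1/4838) = 49121/33388 + 88/2419 = 121761843/80765572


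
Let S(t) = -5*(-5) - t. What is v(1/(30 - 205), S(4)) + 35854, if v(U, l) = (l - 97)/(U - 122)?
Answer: 765532054/21351 ≈ 35855.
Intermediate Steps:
S(t) = 25 - t
v(U, l) = (-97 + l)/(-122 + U)
v(1/(30 - 205), S(4)) + 35854 = (-97 + (25 - 1*4))/(-122 + 1/(30 - 205)) + 35854 = (-97 + (25 - 4))/(-122 + 1/(-175)) + 35854 = (-97 + 21)/(-122 - 1/175) + 35854 = -76/(-21351/175) + 35854 = -175/21351*(-76) + 35854 = 13300/21351 + 35854 = 765532054/21351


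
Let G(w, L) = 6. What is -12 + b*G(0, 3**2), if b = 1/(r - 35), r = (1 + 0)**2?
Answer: -207/17 ≈ -12.176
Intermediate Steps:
r = 1 (r = 1**2 = 1)
b = -1/34 (b = 1/(1 - 35) = 1/(-34) = -1/34 ≈ -0.029412)
-12 + b*G(0, 3**2) = -12 - 1/34*6 = -12 - 3/17 = -207/17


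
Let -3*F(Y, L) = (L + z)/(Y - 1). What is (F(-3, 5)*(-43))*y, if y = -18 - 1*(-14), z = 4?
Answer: 129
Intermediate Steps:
F(Y, L) = -(4 + L)/(3*(-1 + Y)) (F(Y, L) = -(L + 4)/(3*(Y - 1)) = -(4 + L)/(3*(-1 + Y)))
y = -4 (y = -18 + 14 = -4)
(F(-3, 5)*(-43))*y = (((-4 - 1*5)/(3*(-1 - 3)))*(-43))*(-4) = (((1/3)*(-4 - 5)/(-4))*(-43))*(-4) = (((1/3)*(-1/4)*(-9))*(-43))*(-4) = ((3/4)*(-43))*(-4) = -129/4*(-4) = 129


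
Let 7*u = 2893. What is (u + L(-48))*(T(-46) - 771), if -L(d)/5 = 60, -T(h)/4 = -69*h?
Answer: -10679331/7 ≈ -1.5256e+6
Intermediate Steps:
T(h) = 276*h (T(h) = -(-276)*h = 276*h)
u = 2893/7 (u = (⅐)*2893 = 2893/7 ≈ 413.29)
L(d) = -300 (L(d) = -5*60 = -300)
(u + L(-48))*(T(-46) - 771) = (2893/7 - 300)*(276*(-46) - 771) = 793*(-12696 - 771)/7 = (793/7)*(-13467) = -10679331/7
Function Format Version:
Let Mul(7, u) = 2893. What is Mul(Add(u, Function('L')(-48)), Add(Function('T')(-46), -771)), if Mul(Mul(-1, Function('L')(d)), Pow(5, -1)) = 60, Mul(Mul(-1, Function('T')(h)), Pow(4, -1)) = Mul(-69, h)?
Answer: Rational(-10679331, 7) ≈ -1.5256e+6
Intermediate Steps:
Function('T')(h) = Mul(276, h) (Function('T')(h) = Mul(-4, Mul(-69, h)) = Mul(276, h))
u = Rational(2893, 7) (u = Mul(Rational(1, 7), 2893) = Rational(2893, 7) ≈ 413.29)
Function('L')(d) = -300 (Function('L')(d) = Mul(-5, 60) = -300)
Mul(Add(u, Function('L')(-48)), Add(Function('T')(-46), -771)) = Mul(Add(Rational(2893, 7), -300), Add(Mul(276, -46), -771)) = Mul(Rational(793, 7), Add(-12696, -771)) = Mul(Rational(793, 7), -13467) = Rational(-10679331, 7)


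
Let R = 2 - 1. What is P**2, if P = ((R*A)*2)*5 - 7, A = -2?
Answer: 729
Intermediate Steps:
R = 1
P = -27 (P = ((1*(-2))*2)*5 - 7 = -2*2*5 - 7 = -4*5 - 7 = -20 - 7 = -27)
P**2 = (-27)**2 = 729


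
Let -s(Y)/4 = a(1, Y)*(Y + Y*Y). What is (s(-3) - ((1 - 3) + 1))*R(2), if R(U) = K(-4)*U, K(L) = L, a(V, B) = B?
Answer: -584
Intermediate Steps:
s(Y) = -4*Y*(Y + Y²) (s(Y) = -4*Y*(Y + Y*Y) = -4*Y*(Y + Y²))
R(U) = -4*U
(s(-3) - ((1 - 3) + 1))*R(2) = (4*(-3)²*(-1 - 1*(-3)) - ((1 - 3) + 1))*(-4*2) = (4*9*(-1 + 3) - (-2 + 1))*(-8) = (4*9*2 - 1*(-1))*(-8) = (72 + 1)*(-8) = 73*(-8) = -584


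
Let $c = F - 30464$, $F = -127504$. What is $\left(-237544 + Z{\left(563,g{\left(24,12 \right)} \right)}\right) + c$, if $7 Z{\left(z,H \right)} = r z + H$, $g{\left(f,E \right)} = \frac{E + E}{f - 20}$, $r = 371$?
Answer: $- \frac{2559705}{7} \approx -3.6567 \cdot 10^{5}$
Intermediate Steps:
$g{\left(f,E \right)} = \frac{2 E}{-20 + f}$
$c = -157968$ ($c = -127504 - 30464 = -157968$)
$Z{\left(z,H \right)} = 53 z + \frac{H}{7}$ ($Z{\left(z,H \right)} = \frac{371 z + H}{7} = \frac{H + 371 z}{7} = 53 z + \frac{H}{7}$)
$\left(-237544 + Z{\left(563,g{\left(24,12 \right)} \right)}\right) + c = \left(-237544 + \left(53 \cdot 563 + \frac{2 \cdot 12 \frac{1}{-20 + 24}}{7}\right)\right) - 157968 = \left(-237544 + \left(29839 + \frac{2 \cdot 12 \cdot \frac{1}{4}}{7}\right)\right) - 157968 = \left(-237544 + \left(29839 + \frac{1}{7} \cdot 6\right)\right) - 157968 = \left(-237544 + \left(29839 + \frac{6}{7}\right)\right) - 157968 = \left(-237544 + \frac{208879}{7}\right) - 157968 = - \frac{1453929}{7} - 157968 = - \frac{2559705}{7}$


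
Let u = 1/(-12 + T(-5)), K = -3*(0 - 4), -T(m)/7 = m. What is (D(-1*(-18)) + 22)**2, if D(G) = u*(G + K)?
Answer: 287296/529 ≈ 543.09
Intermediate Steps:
T(m) = -7*m
K = 12 (K = -3*(-4) = 12)
u = 1/23 (u = 1/(-12 - 7*(-5)) = 1/(-12 + 35) = 1/23 ≈ 0.043478)
D(G) = 12/23 + G/23 (D(G) = (G + 12)/23 = (12 + G)/23 = 12/23 + G/23)
(D(-1*(-18)) + 22)**2 = ((12/23 + (-1*(-18))/23) + 22)**2 = ((12/23 + (1/23)*18) + 22)**2 = ((12/23 + 18/23) + 22)**2 = (30/23 + 22)**2 = (536/23)**2 = 287296/529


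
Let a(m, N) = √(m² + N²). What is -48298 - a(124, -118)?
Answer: -48298 - 10*√293 ≈ -48469.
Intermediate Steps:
a(m, N) = √(N² + m²)
-48298 - a(124, -118) = -48298 - √((-118)² + 124²) = -48298 - √(13924 + 15376) = -48298 - √29300 = -48298 - 10*√293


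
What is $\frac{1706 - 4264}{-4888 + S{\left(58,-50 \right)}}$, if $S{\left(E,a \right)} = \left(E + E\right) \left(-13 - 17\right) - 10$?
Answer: $\frac{1279}{4189} \approx 0.30532$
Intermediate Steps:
$S{\left(E,a \right)} = -10 - 60 E$ ($S{\left(E,a \right)} = 2 E \left(-30\right) - 10 = - 60 E - 10 = -10 - 60 E$)
$\frac{1706 - 4264}{-4888 + S{\left(58,-50 \right)}} = \frac{1706 - 4264}{-4888 - 3490} = - \frac{2558}{-4888 - 3490} = - \frac{2558}{-8378} = \left(-2558\right) \left(- \frac{1}{8378}\right) = \frac{1279}{4189}$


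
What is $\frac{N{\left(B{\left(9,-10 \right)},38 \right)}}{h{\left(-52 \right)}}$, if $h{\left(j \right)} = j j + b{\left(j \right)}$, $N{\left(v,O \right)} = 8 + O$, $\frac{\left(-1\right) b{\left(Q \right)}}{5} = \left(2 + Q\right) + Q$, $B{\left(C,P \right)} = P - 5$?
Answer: $\frac{23}{1607} \approx 0.014312$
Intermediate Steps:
$B{\left(C,P \right)} = -5 + P$
$b{\left(Q \right)} = -10 - 10 Q$ ($b{\left(Q \right)} = - 5 \left(\left(2 + Q\right) + Q\right) = - 5 \left(2 + 2 Q\right) = -10 - 10 Q$)
$h{\left(j \right)} = -10 + j^{2} - 10 j$ ($h{\left(j \right)} = j j - \left(10 + 10 j\right) = j^{2} - \left(10 + 10 j\right) = -10 + j^{2} - 10 j$)
$\frac{N{\left(B{\left(9,-10 \right)},38 \right)}}{h{\left(-52 \right)}} = \frac{8 + 38}{-10 + \left(-52\right)^{2} - -520} = \frac{46}{-10 + 2704 + 520} = \frac{46}{3214} = 46 \cdot \frac{1}{3214} = \frac{23}{1607}$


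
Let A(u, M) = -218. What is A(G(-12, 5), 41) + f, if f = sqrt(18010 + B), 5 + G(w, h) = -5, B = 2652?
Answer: -218 + sqrt(20662) ≈ -74.257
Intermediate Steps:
G(w, h) = -10 (G(w, h) = -5 - 5 = -10)
f = sqrt(20662) (f = sqrt(18010 + 2652) = sqrt(20662) ≈ 143.74)
A(G(-12, 5), 41) + f = -218 + sqrt(20662)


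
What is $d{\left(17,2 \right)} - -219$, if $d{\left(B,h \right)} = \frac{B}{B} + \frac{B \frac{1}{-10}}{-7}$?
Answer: $\frac{15417}{70} \approx 220.24$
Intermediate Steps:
$d{\left(B,h \right)} = 1 + \frac{B}{70}$ ($d{\left(B,h \right)} = 1 + B \left(- \frac{1}{10}\right) \left(- \frac{1}{7}\right) = 1 + - \frac{B}{10} \left(- \frac{1}{7}\right) = 1 + \frac{B}{70}$)
$d{\left(17,2 \right)} - -219 = \left(1 + \frac{1}{70} \cdot 17\right) - -219 = \left(1 + \frac{17}{70}\right) + 219 = \frac{87}{70} + 219 = \frac{15417}{70}$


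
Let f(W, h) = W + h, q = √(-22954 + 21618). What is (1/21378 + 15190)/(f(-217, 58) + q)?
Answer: -17210786513/189672742 - 324731821*I*√334/284509113 ≈ -90.739 - 20.859*I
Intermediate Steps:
q = 2*I*√334 (q = √(-1336) = 2*I*√334 ≈ 36.551*I)
(1/21378 + 15190)/(f(-217, 58) + q) = (1/21378 + 15190)/((-217 + 58) + 2*I*√334) = (1/21378 + 15190)/(-159 + 2*I*√334) = 324731821/(21378*(-159 + 2*I*√334))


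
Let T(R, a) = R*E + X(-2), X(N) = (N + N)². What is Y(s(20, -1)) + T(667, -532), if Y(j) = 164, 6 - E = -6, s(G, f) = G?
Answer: 8184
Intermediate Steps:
X(N) = 4*N² (X(N) = (2*N)² = 4*N²)
E = 12 (E = 6 - 1*(-6) = 6 + 6 = 12)
T(R, a) = 16 + 12*R (T(R, a) = R*12 + 4*(-2)² = 12*R + 4*4 = 12*R + 16 = 16 + 12*R)
Y(s(20, -1)) + T(667, -532) = 164 + (16 + 12*667) = 164 + (16 + 8004) = 164 + 8020 = 8184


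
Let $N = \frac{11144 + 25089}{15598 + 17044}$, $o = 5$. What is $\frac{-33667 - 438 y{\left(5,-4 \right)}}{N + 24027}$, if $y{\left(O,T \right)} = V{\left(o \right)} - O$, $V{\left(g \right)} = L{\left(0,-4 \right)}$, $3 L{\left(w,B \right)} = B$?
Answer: $- \frac{53074174}{41280293} \approx -1.2857$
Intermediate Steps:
$L{\left(w,B \right)} = \frac{B}{3}$
$V{\left(g \right)} = - \frac{4}{3}$ ($V{\left(g \right)} = \frac{1}{3} \left(-4\right) = - \frac{4}{3}$)
$N = \frac{1907}{1718}$ ($N = \frac{36233}{32642} = 36233 \cdot \frac{1}{32642} = \frac{1907}{1718} \approx 1.11$)
$y{\left(O,T \right)} = - \frac{4}{3} - O$
$\frac{-33667 - 438 y{\left(5,-4 \right)}}{N + 24027} = \frac{-33667 - 438 \left(- \frac{4}{3} - 5\right)}{\frac{1907}{1718} + 24027} = \frac{-33667 - 438 \left(- \frac{4}{3} - 5\right)}{\frac{41280293}{1718}} = \left(-33667 - -2774\right) \frac{1718}{41280293} = \left(-33667 + 2774\right) \frac{1718}{41280293} = \left(-30893\right) \frac{1718}{41280293} = - \frac{53074174}{41280293}$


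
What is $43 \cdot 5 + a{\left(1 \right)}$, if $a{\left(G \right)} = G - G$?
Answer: $215$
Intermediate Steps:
$a{\left(G \right)} = 0$
$43 \cdot 5 + a{\left(1 \right)} = 43 \cdot 5 + 0 = 215 + 0 = 215$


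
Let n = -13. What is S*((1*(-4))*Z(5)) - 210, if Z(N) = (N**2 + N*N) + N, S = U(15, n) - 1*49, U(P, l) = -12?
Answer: 13210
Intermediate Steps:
S = -61 (S = -12 - 1*49 = -12 - 49 = -61)
Z(N) = N + 2*N**2 (Z(N) = (N**2 + N**2) + N = 2*N**2 + N = N + 2*N**2)
S*((1*(-4))*Z(5)) - 210 = -61*1*(-4)*5*(1 + 2*5) - 210 = -(-244)*5*(1 + 10) - 210 = -(-244)*5*11 - 210 = -(-244)*55 - 210 = -61*(-220) - 210 = 13420 - 210 = 13210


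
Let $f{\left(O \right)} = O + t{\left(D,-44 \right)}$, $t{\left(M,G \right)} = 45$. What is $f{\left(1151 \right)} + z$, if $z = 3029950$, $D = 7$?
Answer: $3031146$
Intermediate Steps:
$f{\left(O \right)} = 45 + O$ ($f{\left(O \right)} = O + 45 = 45 + O$)
$f{\left(1151 \right)} + z = \left(45 + 1151\right) + 3029950 = 1196 + 3029950 = 3031146$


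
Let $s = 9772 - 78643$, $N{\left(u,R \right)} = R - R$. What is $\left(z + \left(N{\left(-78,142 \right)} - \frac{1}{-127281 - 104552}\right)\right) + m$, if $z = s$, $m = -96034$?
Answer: $- \frac{38230420864}{231833} \approx -1.6491 \cdot 10^{5}$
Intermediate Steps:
$N{\left(u,R \right)} = 0$
$s = -68871$
$z = -68871$
$\left(z + \left(N{\left(-78,142 \right)} - \frac{1}{-127281 - 104552}\right)\right) + m = \left(-68871 + \left(0 - \frac{1}{-127281 - 104552}\right)\right) - 96034 = \left(-68871 + \left(0 - \frac{1}{-231833}\right)\right) - 96034 = \left(-68871 + \left(0 - - \frac{1}{231833}\right)\right) - 96034 = \left(-68871 + \left(0 + \frac{1}{231833}\right)\right) - 96034 = \left(-68871 + \frac{1}{231833}\right) - 96034 = - \frac{15966570542}{231833} - 96034 = - \frac{38230420864}{231833}$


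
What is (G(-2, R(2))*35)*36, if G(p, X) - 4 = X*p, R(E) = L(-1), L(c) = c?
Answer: 7560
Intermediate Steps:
R(E) = -1
G(p, X) = 4 + X*p
(G(-2, R(2))*35)*36 = ((4 - 1*(-2))*35)*36 = ((4 + 2)*35)*36 = (6*35)*36 = 210*36 = 7560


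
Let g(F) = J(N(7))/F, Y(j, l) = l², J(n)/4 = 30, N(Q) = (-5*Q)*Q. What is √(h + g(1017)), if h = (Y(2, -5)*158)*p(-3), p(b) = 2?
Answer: 2*√226972365/339 ≈ 88.883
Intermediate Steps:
N(Q) = -5*Q²
J(n) = 120 (J(n) = 4*30 = 120)
g(F) = 120/F
h = 7900 (h = ((-5)²*158)*2 = (25*158)*2 = 3950*2 = 7900)
√(h + g(1017)) = √(7900 + 120/1017) = √(7900 + 120*(1/1017)) = √(7900 + 40/339) = √(2678140/339) = 2*√226972365/339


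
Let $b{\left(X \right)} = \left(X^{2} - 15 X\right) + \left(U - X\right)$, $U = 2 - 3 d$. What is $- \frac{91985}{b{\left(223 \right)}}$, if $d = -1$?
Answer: $- \frac{91985}{46166} \approx -1.9925$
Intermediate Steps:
$U = 5$ ($U = 2 - -3 = 2 + 3 = 5$)
$b{\left(X \right)} = 5 + X^{2} - 16 X$ ($b{\left(X \right)} = \left(X^{2} - 15 X\right) - \left(-5 + X\right) = 5 + X^{2} - 16 X$)
$- \frac{91985}{b{\left(223 \right)}} = - \frac{91985}{5 + 223^{2} - 3568} = - \frac{91985}{5 + 49729 - 3568} = - \frac{91985}{46166}$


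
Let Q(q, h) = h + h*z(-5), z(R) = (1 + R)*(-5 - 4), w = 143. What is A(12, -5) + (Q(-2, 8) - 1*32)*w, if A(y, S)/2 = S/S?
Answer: 37754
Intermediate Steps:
z(R) = -9 - 9*R (z(R) = (1 + R)*(-9) = -9 - 9*R)
Q(q, h) = 37*h (Q(q, h) = h + h*(-9 - 9*(-5)) = h + h*(-9 + 45) = h + h*36 = h + 36*h = 37*h)
A(y, S) = 2 (A(y, S) = 2*(S/S) = 2*1 = 2)
A(12, -5) + (Q(-2, 8) - 1*32)*w = 2 + (37*8 - 1*32)*143 = 2 + (296 - 32)*143 = 2 + 264*143 = 2 + 37752 = 37754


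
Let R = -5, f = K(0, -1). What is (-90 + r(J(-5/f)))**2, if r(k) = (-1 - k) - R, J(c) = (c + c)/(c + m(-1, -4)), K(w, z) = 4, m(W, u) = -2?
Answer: 1272384/169 ≈ 7528.9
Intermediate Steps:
f = 4
J(c) = 2*c/(-2 + c) (J(c) = (c + c)/(c - 2) = (2*c)/(-2 + c) = 2*c/(-2 + c))
r(k) = 4 - k (r(k) = (-1 - k) - 1*(-5) = (-1 - k) + 5 = 4 - k)
(-90 + r(J(-5/f)))**2 = (-90 + (4 - 2*(-5/4)/(-2 - 5/4)))**2 = (-90 + (4 - 2*(-5*1/4)/(-2 - 5*1/4)))**2 = (-90 + (4 - 2*(-5)/(4*(-2 - 5/4))))**2 = (-90 + (4 - 2*(-5)/(4*(-13/4))))**2 = (-90 + (4 - 2*(-5)*(-4)/(4*13)))**2 = (-90 + (4 - 1*10/13))**2 = (-90 + (4 - 10/13))**2 = (-90 + 42/13)**2 = (-1128/13)**2 = 1272384/169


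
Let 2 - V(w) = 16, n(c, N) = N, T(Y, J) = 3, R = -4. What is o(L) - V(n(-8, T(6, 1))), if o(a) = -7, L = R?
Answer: 7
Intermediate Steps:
L = -4
V(w) = -14 (V(w) = 2 - 1*16 = 2 - 16 = -14)
o(L) - V(n(-8, T(6, 1))) = -7 - 1*(-14) = -7 + 14 = 7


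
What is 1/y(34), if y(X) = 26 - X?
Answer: -1/8 ≈ -0.12500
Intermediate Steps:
1/y(34) = 1/(26 - 1*34) = 1/(26 - 34) = 1/(-8) = -1/8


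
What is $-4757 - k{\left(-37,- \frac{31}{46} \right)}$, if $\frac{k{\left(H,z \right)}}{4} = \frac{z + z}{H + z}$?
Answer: $- \frac{8244129}{1733} \approx -4757.1$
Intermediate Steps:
$k{\left(H,z \right)} = \frac{8 z}{H + z}$ ($k{\left(H,z \right)} = 4 \frac{z + z}{H + z} = 4 \frac{2 z}{H + z} = \frac{8 z}{H + z}$)
$-4757 - k{\left(-37,- \frac{31}{46} \right)} = -4757 - \frac{8 \left(- \frac{31}{46}\right)}{-37 - \frac{31}{46}} = -4757 - \frac{8 \left(\left(-31\right) \frac{1}{46}\right)}{-37 - \frac{31}{46}} = -4757 - 8 \left(- \frac{31}{46}\right) \frac{1}{-37 - \frac{31}{46}} = -4757 - 8 \left(- \frac{31}{46}\right) \frac{1}{- \frac{1733}{46}} = -4757 - 8 \left(- \frac{31}{46}\right) \left(- \frac{46}{1733}\right) = -4757 - \frac{248}{1733} = - \frac{8244129}{1733}$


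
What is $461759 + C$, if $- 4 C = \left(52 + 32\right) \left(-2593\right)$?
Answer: $516212$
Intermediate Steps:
$C = 54453$ ($C = - \frac{\left(52 + 32\right) \left(-2593\right)}{4} = - \frac{84 \left(-2593\right)}{4} = \left(- \frac{1}{4}\right) \left(-217812\right) = 54453$)
$461759 + C = 461759 + 54453 = 516212$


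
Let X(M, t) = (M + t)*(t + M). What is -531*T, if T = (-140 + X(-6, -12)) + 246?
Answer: -228330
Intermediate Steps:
X(M, t) = (M + t)**2 (X(M, t) = (M + t)*(M + t) = (M + t)**2)
T = 430 (T = (-140 + (-6 - 12)**2) + 246 = (-140 + (-18)**2) + 246 = (-140 + 324) + 246 = 184 + 246 = 430)
-531*T = -531*430 = -228330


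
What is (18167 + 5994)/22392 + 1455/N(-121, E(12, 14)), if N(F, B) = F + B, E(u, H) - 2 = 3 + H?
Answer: -5019323/380664 ≈ -13.186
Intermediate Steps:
E(u, H) = 5 + H (E(u, H) = 2 + (3 + H) = 5 + H)
N(F, B) = B + F
(18167 + 5994)/22392 + 1455/N(-121, E(12, 14)) = (18167 + 5994)/22392 + 1455/((5 + 14) - 121) = 24161*(1/22392) + 1455/(19 - 121) = 24161/22392 + 1455/(-102) = 24161/22392 + 1455*(-1/102) = 24161/22392 - 485/34 = -5019323/380664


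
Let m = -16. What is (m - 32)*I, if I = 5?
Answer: -240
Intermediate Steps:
(m - 32)*I = (-16 - 32)*5 = -48*5 = -240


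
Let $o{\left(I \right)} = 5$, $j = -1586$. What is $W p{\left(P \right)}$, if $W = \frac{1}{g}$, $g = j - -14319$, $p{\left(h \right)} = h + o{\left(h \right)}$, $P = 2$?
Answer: $\frac{1}{1819} \approx 0.00054975$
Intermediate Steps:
$p{\left(h \right)} = 5 + h$ ($p{\left(h \right)} = h + 5 = 5 + h$)
$g = 12733$ ($g = -1586 - -14319 = -1586 + 14319 = 12733$)
$W = \frac{1}{12733} \approx 7.8536 \cdot 10^{-5}$
$W p{\left(P \right)} = \frac{5 + 2}{12733} = \frac{1}{12733} \cdot 7 = \frac{1}{1819}$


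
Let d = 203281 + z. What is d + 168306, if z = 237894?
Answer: 609481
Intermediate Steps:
d = 441175 (d = 203281 + 237894 = 441175)
d + 168306 = 441175 + 168306 = 609481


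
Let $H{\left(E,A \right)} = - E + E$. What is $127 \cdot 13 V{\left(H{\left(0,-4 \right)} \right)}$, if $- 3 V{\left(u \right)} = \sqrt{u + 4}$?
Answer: $- \frac{3302}{3} \approx -1100.7$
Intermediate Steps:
$H{\left(E,A \right)} = 0$
$V{\left(u \right)} = - \frac{\sqrt{4 + u}}{3}$ ($V{\left(u \right)} = - \frac{\sqrt{u + 4}}{3} = - \frac{\sqrt{4 + u}}{3}$)
$127 \cdot 13 V{\left(H{\left(0,-4 \right)} \right)} = 127 \cdot 13 \left(- \frac{\sqrt{4 + 0}}{3}\right) = 127 \cdot 13 \left(- \frac{\sqrt{4}}{3}\right) = 127 \cdot 13 \left(\left(- \frac{1}{3}\right) 2\right) = 127 \cdot 13 \left(- \frac{2}{3}\right) = 127 \left(- \frac{26}{3}\right) = - \frac{3302}{3}$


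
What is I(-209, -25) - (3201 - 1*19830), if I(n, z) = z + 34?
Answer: 16638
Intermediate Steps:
I(n, z) = 34 + z
I(-209, -25) - (3201 - 1*19830) = (34 - 25) - (3201 - 1*19830) = 9 - (3201 - 19830) = 9 - 1*(-16629) = 9 + 16629 = 16638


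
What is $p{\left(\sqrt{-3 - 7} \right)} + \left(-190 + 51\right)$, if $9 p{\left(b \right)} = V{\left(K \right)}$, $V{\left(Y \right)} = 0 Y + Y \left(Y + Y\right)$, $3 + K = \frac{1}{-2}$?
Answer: $- \frac{2453}{18} \approx -136.28$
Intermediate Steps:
$K = - \frac{7}{2}$ ($K = -3 + \frac{1}{-2} = -3 - \frac{1}{2} = - \frac{7}{2} \approx -3.5$)
$V{\left(Y \right)} = 2 Y^{2}$ ($V{\left(Y \right)} = 0 + Y 2 Y = 0 + 2 Y^{2} = 2 Y^{2}$)
$p{\left(b \right)} = \frac{49}{18}$ ($p{\left(b \right)} = \frac{2 \left(- \frac{7}{2}\right)^{2}}{9} = \frac{2 \cdot \frac{49}{4}}{9} = \frac{1}{9} \cdot \frac{49}{2} = \frac{49}{18}$)
$p{\left(\sqrt{-3 - 7} \right)} + \left(-190 + 51\right) = \frac{49}{18} + \left(-190 + 51\right) = \frac{49}{18} - 139 = - \frac{2453}{18}$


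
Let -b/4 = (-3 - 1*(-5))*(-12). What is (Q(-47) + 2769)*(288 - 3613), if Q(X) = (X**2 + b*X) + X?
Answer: -1393175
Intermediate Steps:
b = 96 (b = -4*(-3 - 1*(-5))*(-12) = -4*(-3 + 5)*(-12) = -8*(-12) = -4*(-24) = 96)
Q(X) = X**2 + 97*X (Q(X) = (X**2 + 96*X) + X = X**2 + 97*X)
(Q(-47) + 2769)*(288 - 3613) = (-47*(97 - 47) + 2769)*(288 - 3613) = (-47*50 + 2769)*(-3325) = (-2350 + 2769)*(-3325) = 419*(-3325) = -1393175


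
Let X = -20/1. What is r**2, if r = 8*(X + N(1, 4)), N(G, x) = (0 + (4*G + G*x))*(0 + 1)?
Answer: 9216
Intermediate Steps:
N(G, x) = 4*G + G*x (N(G, x) = (4*G + G*x)*1 = 4*G + G*x)
X = -20 (X = -20*1 = -20)
r = -96 (r = 8*(-20 + 1*(4 + 4)) = 8*(-20 + 1*8) = 8*(-20 + 8) = 8*(-12) = -96)
r**2 = (-96)**2 = 9216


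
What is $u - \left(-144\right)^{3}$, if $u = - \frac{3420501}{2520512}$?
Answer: $\frac{7526205083307}{2520512} \approx 2.986 \cdot 10^{6}$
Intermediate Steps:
$u = - \frac{3420501}{2520512}$ ($u = \left(-3420501\right) \frac{1}{2520512} = - \frac{3420501}{2520512} \approx -1.3571$)
$u - \left(-144\right)^{3} = - \frac{3420501}{2520512} - \left(-144\right)^{3} = - \frac{3420501}{2520512} - -2985984 = - \frac{3420501}{2520512} + 2985984 = \frac{7526205083307}{2520512}$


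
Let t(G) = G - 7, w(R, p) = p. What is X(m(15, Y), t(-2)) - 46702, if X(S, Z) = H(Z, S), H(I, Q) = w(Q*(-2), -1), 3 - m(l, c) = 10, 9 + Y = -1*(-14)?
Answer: -46703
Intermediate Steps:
t(G) = -7 + G
Y = 5 (Y = -9 - 1*(-14) = -9 + 14 = 5)
m(l, c) = -7 (m(l, c) = 3 - 1*10 = 3 - 10 = -7)
H(I, Q) = -1
X(S, Z) = -1
X(m(15, Y), t(-2)) - 46702 = -1 - 46702 = -46703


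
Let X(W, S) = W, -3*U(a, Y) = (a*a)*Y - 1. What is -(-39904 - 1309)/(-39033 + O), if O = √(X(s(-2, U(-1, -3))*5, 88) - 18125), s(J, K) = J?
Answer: -178740781/169288136 - 41213*I*√2015/507864408 ≈ -1.0558 - 0.0036427*I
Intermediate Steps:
U(a, Y) = ⅓ - Y*a²/3 (U(a, Y) = -((a*a)*Y - 1)/3 = -(a²*Y - 1)/3 = -(Y*a² - 1)/3 = -(-1 + Y*a²)/3 = ⅓ - Y*a²/3)
O = 3*I*√2015 (O = √(-2*5 - 18125) = √(-10 - 18125) = √(-18135) = 3*I*√2015 ≈ 134.67*I)
-(-39904 - 1309)/(-39033 + O) = -(-39904 - 1309)/(-39033 + 3*I*√2015) = -(-41213)/(-39033 + 3*I*√2015) = 41213/(-39033 + 3*I*√2015)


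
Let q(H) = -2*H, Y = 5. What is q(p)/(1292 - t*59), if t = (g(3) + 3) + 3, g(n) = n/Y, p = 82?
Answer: -820/4513 ≈ -0.18170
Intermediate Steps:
g(n) = n/5
t = 33/5 (t = ((1/5)*3 + 3) + 3 = (3/5 + 3) + 3 = 18/5 + 3 = 33/5 ≈ 6.6000)
q(p)/(1292 - t*59) = (-2*82)/(1292 - 33*59/5) = -164/(1292 - 1*1947/5) = -164/(1292 - 1947/5) = -164/4513/5 = -164*5/4513 = -820/4513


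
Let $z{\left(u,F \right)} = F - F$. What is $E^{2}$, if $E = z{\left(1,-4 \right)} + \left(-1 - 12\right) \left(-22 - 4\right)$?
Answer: $114244$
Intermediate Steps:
$z{\left(u,F \right)} = 0$
$E = 338$ ($E = 0 + \left(-1 - 12\right) \left(-22 - 4\right) = 0 - -338 = 0 + 338 = 338$)
$E^{2} = 338^{2} = 114244$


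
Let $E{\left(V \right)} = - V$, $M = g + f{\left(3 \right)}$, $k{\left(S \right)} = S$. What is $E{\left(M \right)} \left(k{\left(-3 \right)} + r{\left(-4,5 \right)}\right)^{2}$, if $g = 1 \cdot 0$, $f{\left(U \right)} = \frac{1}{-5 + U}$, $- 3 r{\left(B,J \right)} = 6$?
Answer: $\frac{25}{2} \approx 12.5$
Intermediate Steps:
$r{\left(B,J \right)} = -2$ ($r{\left(B,J \right)} = \left(- \frac{1}{3}\right) 6 = -2$)
$g = 0$
$M = - \frac{1}{2}$ ($M = 0 + \frac{1}{-5 + 3} = 0 + \frac{1}{-2} = 0 - \frac{1}{2} = - \frac{1}{2} \approx -0.5$)
$E{\left(M \right)} \left(k{\left(-3 \right)} + r{\left(-4,5 \right)}\right)^{2} = \left(-1\right) \left(- \frac{1}{2}\right) \left(-3 - 2\right)^{2} = \frac{\left(-5\right)^{2}}{2} = \frac{1}{2} \cdot 25 = \frac{25}{2}$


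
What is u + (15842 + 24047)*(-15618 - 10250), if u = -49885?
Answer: -1031898537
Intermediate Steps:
u + (15842 + 24047)*(-15618 - 10250) = -49885 + (15842 + 24047)*(-15618 - 10250) = -49885 + 39889*(-25868) = -49885 - 1031848652 = -1031898537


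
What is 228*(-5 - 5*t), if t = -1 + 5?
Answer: -5700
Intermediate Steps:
t = 4
228*(-5 - 5*t) = 228*(-5 - 5*4) = 228*(-5 - 20) = 228*(-25) = -5700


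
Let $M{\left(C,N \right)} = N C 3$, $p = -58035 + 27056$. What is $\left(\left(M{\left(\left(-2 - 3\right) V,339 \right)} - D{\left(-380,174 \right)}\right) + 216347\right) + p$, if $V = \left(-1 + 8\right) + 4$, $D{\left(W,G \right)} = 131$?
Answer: $129302$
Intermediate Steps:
$V = 11$ ($V = 7 + 4 = 11$)
$p = -30979$
$M{\left(C,N \right)} = 3 C N$ ($M{\left(C,N \right)} = C N 3 = 3 C N$)
$\left(\left(M{\left(\left(-2 - 3\right) V,339 \right)} - D{\left(-380,174 \right)}\right) + 216347\right) + p = \left(\left(3 \left(-2 - 3\right) 11 \cdot 339 - 131\right) + 216347\right) - 30979 = \left(\left(3 \left(\left(-5\right) 11\right) 339 - 131\right) + 216347\right) - 30979 = \left(\left(3 \left(-55\right) 339 - 131\right) + 216347\right) - 30979 = \left(\left(-55935 - 131\right) + 216347\right) - 30979 = \left(-56066 + 216347\right) - 30979 = 160281 - 30979 = 129302$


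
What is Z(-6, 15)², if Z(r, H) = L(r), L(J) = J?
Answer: 36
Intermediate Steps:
Z(r, H) = r
Z(-6, 15)² = (-6)² = 36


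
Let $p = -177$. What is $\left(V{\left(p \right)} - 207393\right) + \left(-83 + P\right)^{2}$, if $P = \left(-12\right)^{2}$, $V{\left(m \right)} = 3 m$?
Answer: $-204203$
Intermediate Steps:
$P = 144$
$\left(V{\left(p \right)} - 207393\right) + \left(-83 + P\right)^{2} = \left(3 \left(-177\right) - 207393\right) + \left(-83 + 144\right)^{2} = \left(-531 - 207393\right) + 61^{2} = -207924 + 3721 = -204203$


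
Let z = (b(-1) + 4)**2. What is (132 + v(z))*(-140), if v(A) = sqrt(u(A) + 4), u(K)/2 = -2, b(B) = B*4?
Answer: -18480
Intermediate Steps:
b(B) = 4*B
u(K) = -4 (u(K) = 2*(-2) = -4)
z = 0 (z = (4*(-1) + 4)**2 = (-4 + 4)**2 = 0**2 = 0)
v(A) = 0 (v(A) = sqrt(-4 + 4) = sqrt(0) = 0)
(132 + v(z))*(-140) = (132 + 0)*(-140) = 132*(-140) = -18480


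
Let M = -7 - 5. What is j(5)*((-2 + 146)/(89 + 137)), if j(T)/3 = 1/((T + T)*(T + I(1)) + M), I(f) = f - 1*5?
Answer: -108/113 ≈ -0.95575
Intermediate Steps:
I(f) = -5 + f (I(f) = f - 5 = -5 + f)
M = -12
j(T) = 3/(-12 + 2*T*(-4 + T)) (j(T) = 3/((T + T)*(T + (-5 + 1)) - 12) = 3/((2*T)*(T - 4) - 12) = 3/((2*T)*(-4 + T) - 12) = 3/(2*T*(-4 + T) - 12) = 3/(-12 + 2*T*(-4 + T)))
j(5)*((-2 + 146)/(89 + 137)) = (3/(2*(-6 + 5² - 4*5)))*((-2 + 146)/(89 + 137)) = (3/(2*(-6 + 25 - 20)))*(144/226) = ((3/2)/(-1))*(144*(1/226)) = ((3/2)*(-1))*(72/113) = -3/2*72/113 = -108/113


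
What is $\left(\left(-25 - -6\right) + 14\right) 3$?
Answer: $-15$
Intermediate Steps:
$\left(\left(-25 - -6\right) + 14\right) 3 = \left(\left(-25 + 6\right) + 14\right) 3 = \left(-19 + 14\right) 3 = \left(-5\right) 3 = -15$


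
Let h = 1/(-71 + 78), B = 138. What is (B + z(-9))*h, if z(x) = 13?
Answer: 151/7 ≈ 21.571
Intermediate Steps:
h = ⅐ (h = 1/7 = ⅐ ≈ 0.14286)
(B + z(-9))*h = (138 + 13)*(⅐) = 151*(⅐) = 151/7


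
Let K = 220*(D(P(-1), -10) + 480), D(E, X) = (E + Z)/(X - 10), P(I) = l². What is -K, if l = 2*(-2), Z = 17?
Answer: -105237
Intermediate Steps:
l = -4
P(I) = 16 (P(I) = (-4)² = 16)
D(E, X) = (17 + E)/(-10 + X) (D(E, X) = (E + 17)/(X - 10) = (17 + E)/(-10 + X))
K = 105237 (K = 220*((17 + 16)/(-10 - 10) + 480) = 220*(33/(-20) + 480) = 220*(-1/20*33 + 480) = 220*(-33/20 + 480) = 220*(9567/20) = 105237)
-K = -1*105237 = -105237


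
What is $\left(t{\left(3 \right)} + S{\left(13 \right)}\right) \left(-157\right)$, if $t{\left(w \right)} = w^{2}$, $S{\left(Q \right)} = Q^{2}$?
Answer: $-27946$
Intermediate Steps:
$\left(t{\left(3 \right)} + S{\left(13 \right)}\right) \left(-157\right) = \left(3^{2} + 13^{2}\right) \left(-157\right) = \left(9 + 169\right) \left(-157\right) = 178 \left(-157\right) = -27946$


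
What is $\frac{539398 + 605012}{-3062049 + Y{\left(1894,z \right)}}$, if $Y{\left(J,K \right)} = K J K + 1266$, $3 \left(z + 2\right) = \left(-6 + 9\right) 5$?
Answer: $- \frac{381470}{1014579} \approx -0.37599$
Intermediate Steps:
$z = 3$ ($z = -2 + \frac{\left(-6 + 9\right) 5}{3} = -2 + \frac{3 \cdot 5}{3} = -2 + \frac{1}{3} \cdot 15 = -2 + 5 = 3$)
$Y{\left(J,K \right)} = 1266 + J K^{2}$ ($Y{\left(J,K \right)} = J K K + 1266 = J K^{2} + 1266 = 1266 + J K^{2}$)
$\frac{539398 + 605012}{-3062049 + Y{\left(1894,z \right)}} = \frac{539398 + 605012}{-3062049 + \left(1266 + 1894 \cdot 3^{2}\right)} = \frac{1144410}{-3062049 + \left(1266 + 1894 \cdot 9\right)} = \frac{1144410}{-3062049 + \left(1266 + 17046\right)} = \frac{1144410}{-3062049 + 18312} = \frac{1144410}{-3043737} = 1144410 \left(- \frac{1}{3043737}\right) = - \frac{381470}{1014579}$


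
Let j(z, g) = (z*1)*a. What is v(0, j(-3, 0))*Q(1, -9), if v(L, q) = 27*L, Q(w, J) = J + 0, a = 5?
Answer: 0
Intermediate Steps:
Q(w, J) = J
j(z, g) = 5*z (j(z, g) = (z*1)*5 = z*5 = 5*z)
v(0, j(-3, 0))*Q(1, -9) = (27*0)*(-9) = 0*(-9) = 0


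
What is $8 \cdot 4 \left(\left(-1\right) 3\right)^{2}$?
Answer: $288$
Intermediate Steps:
$8 \cdot 4 \left(\left(-1\right) 3\right)^{2} = 32 \left(-3\right)^{2} = 32 \cdot 9 = 288$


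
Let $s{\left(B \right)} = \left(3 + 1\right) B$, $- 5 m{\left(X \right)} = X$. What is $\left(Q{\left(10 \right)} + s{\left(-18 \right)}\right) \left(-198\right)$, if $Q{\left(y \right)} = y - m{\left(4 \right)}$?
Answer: $\frac{60588}{5} \approx 12118.0$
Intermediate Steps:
$m{\left(X \right)} = - \frac{X}{5}$
$s{\left(B \right)} = 4 B$
$Q{\left(y \right)} = \frac{4}{5} + y$ ($Q{\left(y \right)} = y - \left(- \frac{1}{5}\right) 4 = y - - \frac{4}{5} = y + \frac{4}{5} = \frac{4}{5} + y$)
$\left(Q{\left(10 \right)} + s{\left(-18 \right)}\right) \left(-198\right) = \left(\left(\frac{4}{5} + 10\right) + 4 \left(-18\right)\right) \left(-198\right) = \left(\frac{54}{5} - 72\right) \left(-198\right) = \left(- \frac{306}{5}\right) \left(-198\right) = \frac{60588}{5}$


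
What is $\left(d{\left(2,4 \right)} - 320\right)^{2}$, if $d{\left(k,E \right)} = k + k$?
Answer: $99856$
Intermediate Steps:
$d{\left(k,E \right)} = 2 k$
$\left(d{\left(2,4 \right)} - 320\right)^{2} = \left(2 \cdot 2 - 320\right)^{2} = \left(4 - 320\right)^{2} = \left(-316\right)^{2} = 99856$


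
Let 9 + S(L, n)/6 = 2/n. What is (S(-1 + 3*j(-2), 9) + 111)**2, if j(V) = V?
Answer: 30625/9 ≈ 3402.8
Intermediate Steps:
S(L, n) = -54 + 12/n (S(L, n) = -54 + 6*(2/n) = -54 + 12/n)
(S(-1 + 3*j(-2), 9) + 111)**2 = ((-54 + 12/9) + 111)**2 = ((-54 + 12*(1/9)) + 111)**2 = ((-54 + 4/3) + 111)**2 = (-158/3 + 111)**2 = (175/3)**2 = 30625/9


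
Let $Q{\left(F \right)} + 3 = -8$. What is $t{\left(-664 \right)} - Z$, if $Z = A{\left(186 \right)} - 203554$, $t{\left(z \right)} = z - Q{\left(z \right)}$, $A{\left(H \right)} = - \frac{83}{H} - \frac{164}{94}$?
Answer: $\frac{1773779695}{8742} \approx 2.029 \cdot 10^{5}$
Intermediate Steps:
$A{\left(H \right)} = - \frac{82}{47} - \frac{83}{H}$ ($A{\left(H \right)} = - \frac{83}{H} - \frac{82}{47} = - \frac{82}{47} - \frac{83}{H}$)
$Q{\left(F \right)} = -11$ ($Q{\left(F \right)} = -3 - 8 = -11$)
$t{\left(z \right)} = 11 + z$ ($t{\left(z \right)} = z - -11 = z + 11 = 11 + z$)
$Z = - \frac{1779488221}{8742}$ ($Z = \left(- \frac{82}{47} - \frac{83}{186}\right) - 203554 = - \frac{19153}{8742} - 203554 = - \frac{1779488221}{8742} \approx -2.0356 \cdot 10^{5}$)
$t{\left(-664 \right)} - Z = \left(11 - 664\right) - - \frac{1779488221}{8742} = -653 + \frac{1779488221}{8742} = \frac{1773779695}{8742}$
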